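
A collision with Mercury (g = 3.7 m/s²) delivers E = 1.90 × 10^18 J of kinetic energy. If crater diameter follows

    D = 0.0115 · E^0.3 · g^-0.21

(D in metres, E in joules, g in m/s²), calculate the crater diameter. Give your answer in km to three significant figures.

E^0.3 = (1.90 × 10^18)^0.3 = 3.045 × 10^5
g^-0.21 = 3.7^-0.21 = 0.7598
D = 0.0115 × 3.045 × 10^5 × 0.7598 = 2661 m
   = 2.661 km

D ≈ 2.66 km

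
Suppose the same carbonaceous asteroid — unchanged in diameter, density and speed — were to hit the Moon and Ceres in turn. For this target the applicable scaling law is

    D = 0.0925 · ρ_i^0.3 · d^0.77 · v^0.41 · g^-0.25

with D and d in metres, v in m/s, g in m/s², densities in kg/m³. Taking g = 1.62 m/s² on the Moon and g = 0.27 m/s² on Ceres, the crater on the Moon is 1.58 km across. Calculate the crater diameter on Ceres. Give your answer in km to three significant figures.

All impactor-dependent factors cancel in the ratio, leaving D_Ceres/D_Moon = (g_Ceres/g_Moon)^-0.25.
(0.27/1.62)^-0.25 = 0.1667^-0.25 = 1.565
D_Ceres = 1.565 × 1.58 km = 2.47 km

D ≈ 2.47 km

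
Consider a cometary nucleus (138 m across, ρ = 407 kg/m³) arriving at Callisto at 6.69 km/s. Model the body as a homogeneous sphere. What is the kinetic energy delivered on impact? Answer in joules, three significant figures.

E ≈ 1.25 × 10^16 J

v = 6690 m/s.
Mass m = (π/6) ρ d³ = (π/6) × 407 × (138)³ = 5.601 × 10^8 kg
E = ½ m v² = 0.5 × 5.601 × 10^8 × (6690)² = 1.253 × 10^16 J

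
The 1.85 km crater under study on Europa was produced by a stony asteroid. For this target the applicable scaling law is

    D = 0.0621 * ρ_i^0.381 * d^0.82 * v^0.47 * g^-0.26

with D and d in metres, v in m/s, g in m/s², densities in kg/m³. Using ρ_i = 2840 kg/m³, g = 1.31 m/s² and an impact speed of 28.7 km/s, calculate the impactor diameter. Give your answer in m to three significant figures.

Rearranging for d: d = [D / (0.0621 · 2840^0.381 · 28700^0.47 · 1.31^-0.26)]^(1/0.82).
D = 1850 m.
2840^0.381 = 20.69
28700^0.47 = 124.5
1.31^-0.26 = 0.9322
Denominator = 0.0621 × 20.69 × 124.5 × 0.9322 = 149.1
D / 149.1 = 1850 / 149.1 = 12.41
d = 12.41^(1/0.82) = 12.41^1.2195 = 21.57 m

d ≈ 21.6 m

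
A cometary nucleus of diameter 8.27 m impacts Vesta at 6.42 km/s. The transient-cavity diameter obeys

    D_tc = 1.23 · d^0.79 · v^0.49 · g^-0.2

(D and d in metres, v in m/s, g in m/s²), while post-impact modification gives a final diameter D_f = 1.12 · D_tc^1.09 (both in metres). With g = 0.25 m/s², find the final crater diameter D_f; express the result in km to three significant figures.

D_f ≈ 1.27 km

v = 6420 m/s.
d^0.79 = 8.27^0.79 = 5.307
v^0.49 = 6420^0.49 = 73.40
g^-0.2 = 0.25^-0.2 = 1.320
D_tc = 1.23 × 5.307 × 73.40 × 1.320 = 632.4 m
D_f = 1.12 × (632.4)^1.09 = 1266 m
     = 1.266 km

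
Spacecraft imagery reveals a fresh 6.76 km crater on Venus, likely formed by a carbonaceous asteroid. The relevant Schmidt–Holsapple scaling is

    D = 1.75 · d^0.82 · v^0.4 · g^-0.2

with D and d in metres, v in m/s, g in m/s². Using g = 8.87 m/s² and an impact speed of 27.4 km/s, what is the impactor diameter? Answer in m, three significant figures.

Rearranging for d: d = [D / (1.75 · 27400^0.4 · 8.87^-0.2)]^(1/0.82).
D = 6760 m.
27400^0.4 = 59.58
8.87^-0.2 = 0.6463
Denominator = 1.75 × 59.58 × 0.6463 = 67.39
D / 67.39 = 6760 / 67.39 = 100.3
d = 100.3^(1/0.82) = 100.3^1.2195 = 275.8 m

d ≈ 276 m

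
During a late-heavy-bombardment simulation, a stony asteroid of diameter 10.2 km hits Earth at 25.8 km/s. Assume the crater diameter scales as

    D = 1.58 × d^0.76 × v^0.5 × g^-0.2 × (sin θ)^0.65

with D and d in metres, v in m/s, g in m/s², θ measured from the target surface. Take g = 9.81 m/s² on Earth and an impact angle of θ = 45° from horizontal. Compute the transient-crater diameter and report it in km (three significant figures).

D ≈ 143 km

In SI units: d = 10200 m, v = 25800 m/s.
d^0.76 = 10200^0.76 = 1113
v^0.5 = 25800^0.5 = 160.6
g^-0.2 = 9.81^-0.2 = 0.6334
(sin 45°)^0.65 = 0.7071^0.65 = 0.7983
D = 1.58 × 1113 × 160.6 × 0.6334 × 0.7983 = 1.428 × 10^5 m
   = 142.8 km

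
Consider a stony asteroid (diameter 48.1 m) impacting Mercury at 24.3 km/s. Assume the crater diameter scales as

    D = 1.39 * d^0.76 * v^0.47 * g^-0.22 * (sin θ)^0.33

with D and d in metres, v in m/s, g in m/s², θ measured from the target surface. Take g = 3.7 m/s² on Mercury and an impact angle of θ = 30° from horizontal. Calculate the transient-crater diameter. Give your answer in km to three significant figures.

In SI units: v = 24300 m/s.
d^0.76 = 48.1^0.76 = 18.99
v^0.47 = 24300^0.47 = 115.1
g^-0.22 = 3.7^-0.22 = 0.7499
(sin 30°)^0.33 = 0.5000^0.33 = 0.7955
D = 1.39 × 18.99 × 115.1 × 0.7499 × 0.7955 = 1812 m
   = 1.812 km

D ≈ 1.81 km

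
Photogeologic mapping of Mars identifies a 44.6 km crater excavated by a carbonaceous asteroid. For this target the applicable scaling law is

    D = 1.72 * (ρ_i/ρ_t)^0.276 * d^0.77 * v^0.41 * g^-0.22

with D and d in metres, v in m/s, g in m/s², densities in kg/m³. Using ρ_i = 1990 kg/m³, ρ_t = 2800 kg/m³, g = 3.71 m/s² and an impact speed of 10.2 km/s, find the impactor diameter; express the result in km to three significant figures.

Rearranging for d: d = [D / (1.72 · (1990/2800)^0.276 · 10200^0.41 · 3.71^-0.22)]^(1/0.77).
D = 44600 m.
(1990/2800)^0.276 = 0.9101
10200^0.41 = 44.01
3.71^-0.22 = 0.7494
Denominator = 1.72 × 0.9101 × 44.01 × 0.7494 = 51.63
D / 51.63 = 44600 / 51.63 = 863.8
d = 863.8^(1/0.77) = 863.8^1.2987 = 6509 m

d ≈ 6.51 km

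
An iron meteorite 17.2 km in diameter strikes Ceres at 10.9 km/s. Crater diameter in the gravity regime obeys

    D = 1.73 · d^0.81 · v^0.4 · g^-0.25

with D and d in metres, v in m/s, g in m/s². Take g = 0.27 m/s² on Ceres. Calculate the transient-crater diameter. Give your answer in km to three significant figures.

D ≈ 267 km

In SI units: d = 17200 m, v = 10900 m/s.
d^0.81 = 17200^0.81 = 2696
v^0.4 = 10900^0.4 = 41.21
g^-0.25 = 0.27^-0.25 = 1.387
D = 1.73 × 2696 × 41.21 × 1.387 = 2.666 × 10^5 m
   = 266.6 km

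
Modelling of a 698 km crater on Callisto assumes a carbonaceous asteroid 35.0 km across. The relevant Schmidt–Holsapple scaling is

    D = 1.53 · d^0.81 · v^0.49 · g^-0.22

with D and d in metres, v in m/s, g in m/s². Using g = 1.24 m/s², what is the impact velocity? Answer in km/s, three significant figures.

v ≈ 12.0 km/s

Rearranging for v: v = [D / (1.53 · 35000^0.81 · 1.24^-0.22)]^(1/0.49).
D = 698000 m.
35000^0.81 = 4794
1.24^-0.22 = 0.9538
Denominator = 1.53 × 4794 × 0.9538 = 6996
D / 6996 = 698000 / 6996 = 99.77
v = 99.77^(1/0.49) = 99.77^2.0408 = 12010 m/s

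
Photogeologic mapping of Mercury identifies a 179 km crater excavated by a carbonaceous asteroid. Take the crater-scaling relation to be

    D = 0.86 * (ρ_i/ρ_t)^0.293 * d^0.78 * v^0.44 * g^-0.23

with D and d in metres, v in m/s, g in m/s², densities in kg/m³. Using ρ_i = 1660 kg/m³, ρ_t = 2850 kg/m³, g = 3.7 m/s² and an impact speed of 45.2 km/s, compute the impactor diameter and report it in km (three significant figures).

Rearranging for d: d = [D / (0.86 · (1660/2850)^0.293 · 45200^0.44 · 3.7^-0.23)]^(1/0.78).
D = 179000 m.
(1660/2850)^0.293 = 0.8535
45200^0.44 = 111.8
3.7^-0.23 = 0.7401
Denominator = 0.86 × 0.8535 × 111.8 × 0.7401 = 60.73
D / 60.73 = 179000 / 60.73 = 2947
d = 2947^(1/0.78) = 2947^1.2821 = 28060 m

d ≈ 28.1 km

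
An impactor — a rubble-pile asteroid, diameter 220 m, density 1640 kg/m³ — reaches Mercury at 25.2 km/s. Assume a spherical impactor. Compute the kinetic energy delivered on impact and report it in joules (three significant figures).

v = 25200 m/s.
Mass m = (π/6) ρ d³ = (π/6) × 1640 × (220)³ = 9.143 × 10^9 kg
E = ½ m v² = 0.5 × 9.143 × 10^9 × (25200)² = 2.903 × 10^18 J

E ≈ 2.90 × 10^18 J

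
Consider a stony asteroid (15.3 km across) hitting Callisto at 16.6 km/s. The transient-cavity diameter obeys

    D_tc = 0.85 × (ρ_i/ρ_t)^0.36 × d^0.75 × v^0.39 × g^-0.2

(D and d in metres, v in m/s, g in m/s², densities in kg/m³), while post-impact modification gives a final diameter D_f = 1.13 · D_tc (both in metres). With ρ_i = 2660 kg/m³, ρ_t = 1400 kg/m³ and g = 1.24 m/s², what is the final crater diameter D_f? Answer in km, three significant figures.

D_f ≈ 70.6 km

In SI: d = 15300 m, v = 16600 m/s.
(ρ_i/ρ_t)^0.36 = (2660/1400)^0.36 = 1.260
d^0.75 = 15300^0.75 = 1376
v^0.39 = 16600^0.39 = 44.24
g^-0.2 = 1.24^-0.2 = 0.9579
D_tc = 0.85 × 1.260 × 1376 × 44.24 × 0.9579 = 62450 m
D_f = 1.13 × 62450 = 70568 m
     = 70.57 km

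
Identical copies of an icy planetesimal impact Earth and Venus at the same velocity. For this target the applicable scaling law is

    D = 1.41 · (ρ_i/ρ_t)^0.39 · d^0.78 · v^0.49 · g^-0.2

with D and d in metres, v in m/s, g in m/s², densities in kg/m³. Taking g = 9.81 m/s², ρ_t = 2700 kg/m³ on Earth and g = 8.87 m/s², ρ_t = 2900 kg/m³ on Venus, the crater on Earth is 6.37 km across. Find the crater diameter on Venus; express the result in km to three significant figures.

The impactor-only factors (d, v, ρ_i) cancel in the ratio, leaving D_Venus/D_Earth = (g_Venus/g_Earth)^-0.2 · (ρ_t,Earth/ρ_t,Venus)^0.39.
(8.87/9.81)^-0.2 = 0.9042^-0.2 = 1.020
(2700/2900)^0.39 = 0.9310^0.39 = 0.9725
Ratio = 1.020 × 0.9725 = 0.9919
D_Venus = 0.9919 × 6.37 km = 6.32 km

D ≈ 6.32 km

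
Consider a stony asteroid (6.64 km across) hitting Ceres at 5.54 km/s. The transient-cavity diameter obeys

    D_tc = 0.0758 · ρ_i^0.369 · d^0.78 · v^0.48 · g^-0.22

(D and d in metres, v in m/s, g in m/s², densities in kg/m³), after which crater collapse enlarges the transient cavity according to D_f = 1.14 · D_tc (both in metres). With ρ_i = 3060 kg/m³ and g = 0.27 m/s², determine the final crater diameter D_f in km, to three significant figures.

D_f ≈ 134 km

In SI: d = 6640 m, v = 5540 m/s.
ρ_i^0.369 = 3060^0.369 = 19.33
d^0.78 = 6640^0.78 = 957.8
v^0.48 = 5540^0.48 = 62.64
g^-0.22 = 0.27^-0.22 = 1.334
D_tc = 0.0758 × 19.33 × 957.8 × 62.64 × 1.334 = 1.173 × 10^5 m
D_f = 1.14 × 1.173 × 10^5 = 1.337 × 10^5 m
     = 133.7 km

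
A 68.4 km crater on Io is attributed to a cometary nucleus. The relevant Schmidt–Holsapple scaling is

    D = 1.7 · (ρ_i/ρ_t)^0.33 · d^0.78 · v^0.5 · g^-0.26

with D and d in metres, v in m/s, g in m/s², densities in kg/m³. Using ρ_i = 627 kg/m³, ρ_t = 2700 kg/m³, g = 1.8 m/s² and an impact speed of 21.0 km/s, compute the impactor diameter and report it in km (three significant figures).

d ≈ 3.06 km

Rearranging for d: d = [D / (1.7 · (627/2700)^0.33 · 21000^0.5 · 1.8^-0.26)]^(1/0.78).
D = 68400 m.
(627/2700)^0.33 = 0.6177
21000^0.5 = 144.9
1.8^-0.26 = 0.8583
Denominator = 1.7 × 0.6177 × 144.9 × 0.8583 = 130.6
D / 130.6 = 68400 / 130.6 = 523.7
d = 523.7^(1/0.78) = 523.7^1.2821 = 3063 m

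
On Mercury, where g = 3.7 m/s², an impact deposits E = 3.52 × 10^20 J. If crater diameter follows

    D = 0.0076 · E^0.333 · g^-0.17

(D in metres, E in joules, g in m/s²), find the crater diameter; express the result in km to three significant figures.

E^0.333 = (3.52 × 10^20)^0.333 = 6.950 × 10^6
g^-0.17 = 3.7^-0.17 = 0.8006
D = 0.0076 × 6.950 × 10^6 × 0.8006 = 42288 m
   = 42.29 km

D ≈ 42.3 km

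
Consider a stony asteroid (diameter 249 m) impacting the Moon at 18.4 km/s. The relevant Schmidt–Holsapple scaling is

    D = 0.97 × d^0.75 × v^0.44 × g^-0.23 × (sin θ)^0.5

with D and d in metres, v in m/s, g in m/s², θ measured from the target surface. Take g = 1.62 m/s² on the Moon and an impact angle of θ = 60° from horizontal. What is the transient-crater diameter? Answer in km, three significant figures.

D ≈ 3.81 km

In SI units: v = 18400 m/s.
d^0.75 = 249^0.75 = 62.68
v^0.44 = 18400^0.44 = 75.25
g^-0.23 = 1.62^-0.23 = 0.8950
(sin 60°)^0.5 = 0.8660^0.5 = 0.9306
D = 0.97 × 62.68 × 75.25 × 0.8950 × 0.9306 = 3811 m
   = 3.811 km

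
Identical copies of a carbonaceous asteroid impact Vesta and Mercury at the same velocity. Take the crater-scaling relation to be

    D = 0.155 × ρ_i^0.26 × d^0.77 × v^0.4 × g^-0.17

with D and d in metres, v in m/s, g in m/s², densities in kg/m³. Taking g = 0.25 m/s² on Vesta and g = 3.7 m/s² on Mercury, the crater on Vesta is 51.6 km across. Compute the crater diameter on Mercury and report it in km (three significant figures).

D ≈ 32.6 km

All impactor-dependent factors cancel in the ratio, leaving D_Mercury/D_Vesta = (g_Mercury/g_Vesta)^-0.17.
(3.7/0.25)^-0.17 = 14.80^-0.17 = 0.6325
D_Mercury = 0.6325 × 51.6 km = 32.6 km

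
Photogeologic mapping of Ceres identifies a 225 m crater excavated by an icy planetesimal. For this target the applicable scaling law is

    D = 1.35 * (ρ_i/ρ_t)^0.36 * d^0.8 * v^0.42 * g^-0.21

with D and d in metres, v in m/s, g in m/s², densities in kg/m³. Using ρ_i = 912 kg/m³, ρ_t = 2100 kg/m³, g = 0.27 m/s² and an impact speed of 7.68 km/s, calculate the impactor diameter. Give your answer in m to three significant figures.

Rearranging for d: d = [D / (1.35 · (912/2100)^0.36 · 7680^0.42 · 0.27^-0.21)]^(1/0.8).
(912/2100)^0.36 = 0.7406
7680^0.42 = 42.84
0.27^-0.21 = 1.316
Denominator = 1.35 × 0.7406 × 42.84 × 1.316 = 56.37
D / 56.37 = 225 / 56.37 = 3.991
d = 3.991^(1/0.8) = 3.991^1.25 = 5.641 m

d ≈ 5.64 m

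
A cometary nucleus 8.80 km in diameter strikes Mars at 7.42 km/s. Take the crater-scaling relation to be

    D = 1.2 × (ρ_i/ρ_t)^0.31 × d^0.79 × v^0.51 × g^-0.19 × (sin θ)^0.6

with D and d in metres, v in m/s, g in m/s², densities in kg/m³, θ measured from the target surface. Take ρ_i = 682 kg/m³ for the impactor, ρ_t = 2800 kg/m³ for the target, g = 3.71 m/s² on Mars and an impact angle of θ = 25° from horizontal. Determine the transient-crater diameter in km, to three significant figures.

D ≈ 44.3 km

In SI units: d = 8800 m, v = 7420 m/s.
(ρ_i/ρ_t)^0.31 = (682/2800)^0.31 = 0.6454
d^0.79 = 8800^0.79 = 1307
v^0.51 = 7420^0.51 = 94.17
g^-0.19 = 3.71^-0.19 = 0.7795
(sin 25°)^0.6 = 0.4226^0.6 = 0.5964
D = 1.2 × 0.6454 × 1307 × 94.17 × 0.7795 × 0.5964 = 44315 m
   = 44.32 km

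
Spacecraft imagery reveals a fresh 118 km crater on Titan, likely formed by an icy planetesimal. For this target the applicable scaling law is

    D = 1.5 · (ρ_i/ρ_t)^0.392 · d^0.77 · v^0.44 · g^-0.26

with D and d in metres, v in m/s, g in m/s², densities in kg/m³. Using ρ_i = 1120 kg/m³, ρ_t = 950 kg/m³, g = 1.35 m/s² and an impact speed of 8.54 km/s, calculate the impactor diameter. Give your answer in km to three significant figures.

Rearranging for d: d = [D / (1.5 · (1120/950)^0.392 · 8540^0.44 · 1.35^-0.26)]^(1/0.77).
D = 118000 m.
(1120/950)^0.392 = 1.067
8540^0.44 = 53.68
1.35^-0.26 = 0.9249
Denominator = 1.5 × 1.067 × 53.68 × 0.9249 = 79.46
D / 79.46 = 118000 / 79.46 = 1485
d = 1485^(1/0.77) = 1485^1.2987 = 13156 m

d ≈ 13.2 km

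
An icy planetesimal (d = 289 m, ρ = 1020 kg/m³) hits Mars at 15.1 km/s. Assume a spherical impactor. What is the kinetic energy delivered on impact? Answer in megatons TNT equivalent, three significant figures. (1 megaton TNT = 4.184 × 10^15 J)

E ≈ 351 Mt TNT

v = 15100 m/s.
Mass m = (π/6) ρ d³ = (π/6) × 1020 × (289)³ = 1.289 × 10^10 kg
E = ½ m v² = 0.5 × 1.289 × 10^10 × (15100)² = 1.470 × 10^18 J
   = 1.470 × 10^18 / 4.184×10^15 = 351.3 Mt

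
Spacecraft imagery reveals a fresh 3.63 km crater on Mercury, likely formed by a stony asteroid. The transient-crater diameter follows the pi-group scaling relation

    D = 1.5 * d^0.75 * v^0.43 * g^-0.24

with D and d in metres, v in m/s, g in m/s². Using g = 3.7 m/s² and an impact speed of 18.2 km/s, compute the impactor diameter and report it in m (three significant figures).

Rearranging for d: d = [D / (1.5 · 18200^0.43 · 3.7^-0.24)]^(1/0.75).
D = 3630 m.
18200^0.43 = 67.89
3.7^-0.24 = 0.7305
Denominator = 1.5 × 67.89 × 0.7305 = 74.39
D / 74.39 = 3630 / 74.39 = 48.80
d = 48.80^(1/0.75) = 48.80^1.3333 = 178.3 m

d ≈ 178 m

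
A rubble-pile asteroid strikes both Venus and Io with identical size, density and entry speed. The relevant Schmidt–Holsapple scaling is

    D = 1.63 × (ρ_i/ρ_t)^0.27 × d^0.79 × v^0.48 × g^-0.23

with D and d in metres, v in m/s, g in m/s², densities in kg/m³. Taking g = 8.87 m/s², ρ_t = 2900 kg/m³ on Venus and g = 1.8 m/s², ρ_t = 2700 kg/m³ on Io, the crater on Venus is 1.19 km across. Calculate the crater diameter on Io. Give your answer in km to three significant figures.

D ≈ 1.75 km

The impactor-only factors (d, v, ρ_i) cancel in the ratio, leaving D_Io/D_Venus = (g_Io/g_Venus)^-0.23 · (ρ_t,Venus/ρ_t,Io)^0.27.
(1.8/8.87)^-0.23 = 0.2029^-0.23 = 1.443
(2900/2700)^0.27 = 1.074^0.27 = 1.019
Ratio = 1.443 × 1.019 = 1.470
D_Io = 1.470 × 1.19 km = 1.75 km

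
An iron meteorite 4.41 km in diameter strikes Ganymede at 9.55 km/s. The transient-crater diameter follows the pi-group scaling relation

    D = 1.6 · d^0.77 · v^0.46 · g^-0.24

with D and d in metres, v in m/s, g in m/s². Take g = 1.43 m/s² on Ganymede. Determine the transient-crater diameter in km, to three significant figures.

D ≈ 63.7 km

In SI units: d = 4410 m, v = 9550 m/s.
d^0.77 = 4410^0.77 = 640.1
v^0.46 = 9550^0.46 = 67.73
g^-0.24 = 1.43^-0.24 = 0.9177
D = 1.6 × 640.1 × 67.73 × 0.9177 = 63658 m
   = 63.66 km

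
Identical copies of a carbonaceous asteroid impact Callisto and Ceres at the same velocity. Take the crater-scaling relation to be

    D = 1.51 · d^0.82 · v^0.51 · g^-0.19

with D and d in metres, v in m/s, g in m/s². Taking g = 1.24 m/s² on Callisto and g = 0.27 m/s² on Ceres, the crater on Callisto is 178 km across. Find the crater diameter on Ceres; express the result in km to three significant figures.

All impactor-dependent factors cancel in the ratio, leaving D_Ceres/D_Callisto = (g_Ceres/g_Callisto)^-0.19.
(0.27/1.24)^-0.19 = 0.2177^-0.19 = 1.336
D_Ceres = 1.336 × 178 km = 238 km

D ≈ 238 km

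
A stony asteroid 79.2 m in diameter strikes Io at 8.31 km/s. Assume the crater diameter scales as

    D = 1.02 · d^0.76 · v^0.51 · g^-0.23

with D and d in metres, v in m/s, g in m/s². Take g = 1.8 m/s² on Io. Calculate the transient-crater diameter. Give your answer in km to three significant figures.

D ≈ 2.47 km

In SI units: v = 8310 m/s.
d^0.76 = 79.2^0.76 = 27.74
v^0.51 = 8310^0.51 = 99.77
g^-0.23 = 1.8^-0.23 = 0.8735
D = 1.02 × 27.74 × 99.77 × 0.8735 = 2466 m
   = 2.466 km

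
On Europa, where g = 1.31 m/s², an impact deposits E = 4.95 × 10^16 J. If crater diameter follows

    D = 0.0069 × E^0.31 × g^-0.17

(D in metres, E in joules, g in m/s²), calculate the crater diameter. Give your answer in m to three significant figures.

E^0.31 = (4.95 × 10^16)^0.31 = 1.497 × 10^5
g^-0.17 = 1.31^-0.17 = 0.9551
D = 0.0069 × 1.497 × 10^5 × 0.9551 = 986.6 m

D ≈ 987 m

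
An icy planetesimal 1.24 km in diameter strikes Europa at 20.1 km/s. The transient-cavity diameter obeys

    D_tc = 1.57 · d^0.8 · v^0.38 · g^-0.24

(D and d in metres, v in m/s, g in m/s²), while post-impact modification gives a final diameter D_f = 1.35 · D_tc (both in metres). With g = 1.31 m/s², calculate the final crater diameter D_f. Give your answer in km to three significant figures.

In SI: d = 1240 m, v = 20100 m/s.
d^0.8 = 1240^0.8 = 298.4
v^0.38 = 20100^0.38 = 43.17
g^-0.24 = 1.31^-0.24 = 0.9372
D_tc = 1.57 × 298.4 × 43.17 × 0.9372 = 18950 m
D_f = 1.35 × 18950 = 25582 m
     = 25.58 km

D_f ≈ 25.6 km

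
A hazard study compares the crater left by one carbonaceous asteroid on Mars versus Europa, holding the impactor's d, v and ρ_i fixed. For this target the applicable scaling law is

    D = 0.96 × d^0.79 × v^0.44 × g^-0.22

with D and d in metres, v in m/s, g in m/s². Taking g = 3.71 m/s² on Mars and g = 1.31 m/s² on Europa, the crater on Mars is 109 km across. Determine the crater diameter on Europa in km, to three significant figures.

D ≈ 137 km

All impactor-dependent factors cancel in the ratio, leaving D_Europa/D_Mars = (g_Europa/g_Mars)^-0.22.
(1.31/3.71)^-0.22 = 0.3531^-0.22 = 1.257
D_Europa = 1.257 × 109 km = 137 km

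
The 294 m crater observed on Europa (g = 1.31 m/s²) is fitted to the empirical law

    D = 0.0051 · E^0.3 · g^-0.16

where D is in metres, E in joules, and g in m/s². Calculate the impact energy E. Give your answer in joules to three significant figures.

Rearranging: E = [D / (0.0051 · g^-0.16)]^(1/0.3).
g^-0.16 = 1.31^-0.16 = 0.9577
D / (0.0051 × 0.9577) = 294 / (4.884 × 10^-3) = 6.020 × 10^4
E = (6.020 × 10^4)^3.3333 = 8.547 × 10^15 J

E ≈ 8.55 × 10^15 J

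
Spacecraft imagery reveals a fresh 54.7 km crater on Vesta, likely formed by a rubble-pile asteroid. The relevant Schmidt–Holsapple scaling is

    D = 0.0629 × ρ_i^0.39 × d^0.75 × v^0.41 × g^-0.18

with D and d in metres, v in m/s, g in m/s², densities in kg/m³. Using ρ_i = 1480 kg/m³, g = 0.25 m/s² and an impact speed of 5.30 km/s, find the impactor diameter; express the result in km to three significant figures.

Rearranging for d: d = [D / (0.0629 · 1480^0.39 · 5300^0.41 · 0.25^-0.18)]^(1/0.75).
D = 54700 m.
1480^0.39 = 17.23
5300^0.41 = 33.65
0.25^-0.18 = 1.283
Denominator = 0.0629 × 17.23 × 33.65 × 1.283 = 46.79
D / 46.79 = 54700 / 46.79 = 1169
d = 1169^(1/0.75) = 1169^1.3333 = 12312 m

d ≈ 12.3 km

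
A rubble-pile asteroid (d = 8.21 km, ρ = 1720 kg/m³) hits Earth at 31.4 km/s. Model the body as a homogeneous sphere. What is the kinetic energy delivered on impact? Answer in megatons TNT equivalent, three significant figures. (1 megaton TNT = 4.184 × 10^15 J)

d = 8210 m; v = 31400 m/s.
Mass m = (π/6) ρ d³ = (π/6) × 1720 × (8210)³ = 4.984 × 10^14 kg
E = ½ m v² = 0.5 × 4.984 × 10^14 × (31400)² = 2.457 × 10^23 J
   = 2.457 × 10^23 / 4.184×10^15 = 5.872 × 10^7 Mt

E ≈ 5.87 × 10^7 Mt TNT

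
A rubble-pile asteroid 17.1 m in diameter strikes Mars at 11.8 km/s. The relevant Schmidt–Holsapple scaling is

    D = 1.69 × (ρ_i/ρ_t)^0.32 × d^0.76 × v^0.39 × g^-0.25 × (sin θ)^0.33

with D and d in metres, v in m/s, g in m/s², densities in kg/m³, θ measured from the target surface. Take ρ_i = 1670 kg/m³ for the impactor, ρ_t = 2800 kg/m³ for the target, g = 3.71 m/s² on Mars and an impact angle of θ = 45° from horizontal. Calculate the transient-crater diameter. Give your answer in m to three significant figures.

In SI units: v = 11800 m/s.
(ρ_i/ρ_t)^0.32 = (1670/2800)^0.32 = 0.8476
d^0.76 = 17.1^0.76 = 8.651
v^0.39 = 11800^0.39 = 38.73
g^-0.25 = 3.71^-0.25 = 0.7205
(sin 45°)^0.33 = 0.7071^0.33 = 0.8919
D = 1.69 × 0.8476 × 8.651 × 38.73 × 0.7205 × 0.8919 = 308.4 m

D ≈ 308 m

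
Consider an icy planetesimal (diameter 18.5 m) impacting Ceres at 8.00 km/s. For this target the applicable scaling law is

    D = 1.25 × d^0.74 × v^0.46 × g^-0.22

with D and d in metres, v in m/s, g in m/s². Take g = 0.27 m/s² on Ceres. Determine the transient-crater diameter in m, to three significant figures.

D ≈ 902 m

In SI units: v = 8000 m/s.
d^0.74 = 18.5^0.74 = 8.664
v^0.46 = 8000^0.46 = 62.43
g^-0.22 = 0.27^-0.22 = 1.334
D = 1.25 × 8.664 × 62.43 × 1.334 = 901.9 m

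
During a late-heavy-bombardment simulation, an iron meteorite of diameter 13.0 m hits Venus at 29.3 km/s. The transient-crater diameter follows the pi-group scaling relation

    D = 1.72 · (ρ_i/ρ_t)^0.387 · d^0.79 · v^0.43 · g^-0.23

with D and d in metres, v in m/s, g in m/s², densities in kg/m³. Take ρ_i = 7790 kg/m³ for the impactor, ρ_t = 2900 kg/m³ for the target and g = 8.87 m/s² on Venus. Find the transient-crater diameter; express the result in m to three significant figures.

D ≈ 965 m

In SI units: v = 29300 m/s.
(ρ_i/ρ_t)^0.387 = (7790/2900)^0.387 = 1.466
d^0.79 = 13^0.79 = 7.586
v^0.43 = 29300^0.43 = 83.32
g^-0.23 = 8.87^-0.23 = 0.6053
D = 1.72 × 1.466 × 7.586 × 83.32 × 0.6053 = 964.7 m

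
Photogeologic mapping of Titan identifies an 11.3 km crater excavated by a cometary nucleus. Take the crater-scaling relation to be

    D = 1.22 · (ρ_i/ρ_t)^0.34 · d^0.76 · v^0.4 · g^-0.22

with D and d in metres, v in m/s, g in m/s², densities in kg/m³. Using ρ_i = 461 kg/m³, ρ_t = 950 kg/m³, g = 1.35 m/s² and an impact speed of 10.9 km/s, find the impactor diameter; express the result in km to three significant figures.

Rearranging for d: d = [D / (1.22 · (461/950)^0.34 · 10900^0.4 · 1.35^-0.22)]^(1/0.76).
D = 11300 m.
(461/950)^0.34 = 0.7820
10900^0.4 = 41.21
1.35^-0.22 = 0.9361
Denominator = 1.22 × 0.7820 × 41.21 × 0.9361 = 36.80
D / 36.80 = 11300 / 36.80 = 307.1
d = 307.1^(1/0.76) = 307.1^1.3158 = 1874 m

d ≈ 1.87 km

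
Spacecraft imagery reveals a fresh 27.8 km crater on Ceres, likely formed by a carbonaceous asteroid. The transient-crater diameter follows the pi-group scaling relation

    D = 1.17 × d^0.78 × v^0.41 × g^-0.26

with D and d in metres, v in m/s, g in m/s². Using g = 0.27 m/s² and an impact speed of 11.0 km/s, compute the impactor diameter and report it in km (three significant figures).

d ≈ 1.98 km

Rearranging for d: d = [D / (1.17 · 11000^0.41 · 0.27^-0.26)]^(1/0.78).
D = 27800 m.
11000^0.41 = 45.39
0.27^-0.26 = 1.406
Denominator = 1.17 × 45.39 × 1.406 = 74.67
D / 74.67 = 27800 / 74.67 = 372.3
d = 372.3^(1/0.78) = 372.3^1.2821 = 1978 m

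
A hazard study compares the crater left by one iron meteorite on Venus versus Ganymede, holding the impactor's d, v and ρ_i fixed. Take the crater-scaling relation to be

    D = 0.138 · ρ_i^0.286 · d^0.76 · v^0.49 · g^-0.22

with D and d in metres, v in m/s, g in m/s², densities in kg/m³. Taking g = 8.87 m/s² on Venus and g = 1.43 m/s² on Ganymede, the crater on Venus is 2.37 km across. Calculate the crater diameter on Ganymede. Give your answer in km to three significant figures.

D ≈ 3.54 km

All impactor-dependent factors cancel in the ratio, leaving D_Ganymede/D_Venus = (g_Ganymede/g_Venus)^-0.22.
(1.43/8.87)^-0.22 = 0.1612^-0.22 = 1.494
D_Ganymede = 1.494 × 2.37 km = 3.54 km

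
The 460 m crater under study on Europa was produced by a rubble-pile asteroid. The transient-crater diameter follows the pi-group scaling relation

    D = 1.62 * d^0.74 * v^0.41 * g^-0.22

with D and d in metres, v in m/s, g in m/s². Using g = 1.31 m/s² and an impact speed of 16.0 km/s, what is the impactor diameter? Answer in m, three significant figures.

Rearranging for d: d = [D / (1.62 · 16000^0.41 · 1.31^-0.22)]^(1/0.74).
16000^0.41 = 52.93
1.31^-0.22 = 0.9423
Denominator = 1.62 × 52.93 × 0.9423 = 80.80
D / 80.80 = 460 / 80.80 = 5.693
d = 5.693^(1/0.74) = 5.693^1.3514 = 10.49 m

d ≈ 10.5 m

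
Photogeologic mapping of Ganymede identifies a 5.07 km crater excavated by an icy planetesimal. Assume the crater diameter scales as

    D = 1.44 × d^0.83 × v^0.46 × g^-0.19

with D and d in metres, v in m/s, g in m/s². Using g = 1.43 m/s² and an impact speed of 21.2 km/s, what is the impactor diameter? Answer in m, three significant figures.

Rearranging for d: d = [D / (1.44 · 21200^0.46 · 1.43^-0.19)]^(1/0.83).
D = 5070 m.
21200^0.46 = 97.75
1.43^-0.19 = 0.9343
Denominator = 1.44 × 97.75 × 0.9343 = 131.5
D / 131.5 = 5070 / 131.5 = 38.56
d = 38.56^(1/0.83) = 38.56^1.2048 = 81.47 m

d ≈ 81.5 m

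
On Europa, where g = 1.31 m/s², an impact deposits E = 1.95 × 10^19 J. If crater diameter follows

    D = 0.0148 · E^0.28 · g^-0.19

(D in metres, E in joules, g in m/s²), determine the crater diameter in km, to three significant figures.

E^0.28 = (1.95 × 10^19)^0.28 = 2.519 × 10^5
g^-0.19 = 1.31^-0.19 = 0.9500
D = 0.0148 × 2.519 × 10^5 × 0.9500 = 3542 m
   = 3.542 km

D ≈ 3.54 km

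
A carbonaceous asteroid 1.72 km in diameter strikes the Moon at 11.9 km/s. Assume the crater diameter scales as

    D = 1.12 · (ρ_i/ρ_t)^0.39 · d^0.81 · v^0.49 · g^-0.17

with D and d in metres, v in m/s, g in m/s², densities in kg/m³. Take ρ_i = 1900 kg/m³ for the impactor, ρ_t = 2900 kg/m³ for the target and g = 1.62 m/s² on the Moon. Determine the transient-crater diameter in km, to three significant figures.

D ≈ 36.3 km

In SI units: d = 1720 m, v = 11900 m/s.
(ρ_i/ρ_t)^0.39 = (1900/2900)^0.39 = 0.8480
d^0.81 = 1720^0.81 = 417.6
v^0.49 = 11900^0.49 = 99.32
g^-0.17 = 1.62^-0.17 = 0.9213
D = 1.12 × 0.8480 × 417.6 × 99.32 × 0.9213 = 36292 m
   = 36.29 km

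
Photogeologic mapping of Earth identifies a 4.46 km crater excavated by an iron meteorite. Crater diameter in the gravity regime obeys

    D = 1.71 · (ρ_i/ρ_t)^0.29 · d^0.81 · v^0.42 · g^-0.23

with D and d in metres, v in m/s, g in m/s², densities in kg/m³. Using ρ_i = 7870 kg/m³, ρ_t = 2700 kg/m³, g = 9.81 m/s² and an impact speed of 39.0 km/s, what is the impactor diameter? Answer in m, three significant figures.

Rearranging for d: d = [D / (1.71 · (7870/2700)^0.29 · 39000^0.42 · 9.81^-0.23)]^(1/0.81).
D = 4460 m.
(7870/2700)^0.29 = 1.364
39000^0.42 = 84.77
9.81^-0.23 = 0.5914
Denominator = 1.71 × 1.364 × 84.77 × 0.5914 = 116.9
D / 116.9 = 4460 / 116.9 = 38.15
d = 38.15^(1/0.81) = 38.15^1.2346 = 89.64 m

d ≈ 89.6 m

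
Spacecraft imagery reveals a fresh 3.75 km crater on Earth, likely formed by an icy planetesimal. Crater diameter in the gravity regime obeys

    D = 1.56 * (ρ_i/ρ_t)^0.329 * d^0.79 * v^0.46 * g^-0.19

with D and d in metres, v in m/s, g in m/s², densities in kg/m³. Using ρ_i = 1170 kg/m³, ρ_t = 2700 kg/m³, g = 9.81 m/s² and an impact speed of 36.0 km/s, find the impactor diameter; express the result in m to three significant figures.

Rearranging for d: d = [D / (1.56 · (1170/2700)^0.329 · 36000^0.46 · 9.81^-0.19)]^(1/0.79).
D = 3750 m.
(1170/2700)^0.329 = 0.7595
36000^0.46 = 124.7
9.81^-0.19 = 0.6480
Denominator = 1.56 × 0.7595 × 124.7 × 0.6480 = 95.74
D / 95.74 = 3750 / 95.74 = 39.17
d = 39.17^(1/0.79) = 39.17^1.2658 = 103.8 m

d ≈ 104 m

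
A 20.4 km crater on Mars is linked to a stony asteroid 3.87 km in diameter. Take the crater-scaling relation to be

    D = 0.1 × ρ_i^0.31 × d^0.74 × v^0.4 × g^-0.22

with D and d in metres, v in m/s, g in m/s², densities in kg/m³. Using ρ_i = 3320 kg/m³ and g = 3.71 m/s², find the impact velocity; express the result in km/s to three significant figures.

v ≈ 16.6 km/s

Rearranging for v: v = [D / (0.1 · 3320^0.31 · 3870^0.74 · 3.71^-0.22)]^(1/0.4).
D = 20400 m.
3320^0.31 = 12.35
3870^0.74 = 451.8
3.71^-0.22 = 0.7494
Denominator = 0.1 × 12.35 × 451.8 × 0.7494 = 418.1
D / 418.1 = 20400 / 418.1 = 48.79
v = 48.79^(1/0.4) = 48.79^2.5 = 16628 m/s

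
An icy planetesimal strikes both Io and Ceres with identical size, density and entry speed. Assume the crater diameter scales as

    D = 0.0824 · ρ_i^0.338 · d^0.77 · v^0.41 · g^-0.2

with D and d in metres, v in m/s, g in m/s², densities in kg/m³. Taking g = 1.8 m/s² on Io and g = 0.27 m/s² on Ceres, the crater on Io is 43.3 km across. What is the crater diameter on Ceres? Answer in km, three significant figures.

D ≈ 63.3 km

All impactor-dependent factors cancel in the ratio, leaving D_Ceres/D_Io = (g_Ceres/g_Io)^-0.2.
(0.27/1.8)^-0.2 = 0.1500^-0.2 = 1.461
D_Ceres = 1.461 × 43.3 km = 63.3 km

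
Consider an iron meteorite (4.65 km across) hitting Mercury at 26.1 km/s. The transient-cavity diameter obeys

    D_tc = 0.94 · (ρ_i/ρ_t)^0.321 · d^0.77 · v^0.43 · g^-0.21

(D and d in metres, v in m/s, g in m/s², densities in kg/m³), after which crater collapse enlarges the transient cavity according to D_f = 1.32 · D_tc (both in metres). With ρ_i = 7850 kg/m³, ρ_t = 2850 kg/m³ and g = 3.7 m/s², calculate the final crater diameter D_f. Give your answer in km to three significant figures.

In SI: d = 4650 m, v = 26100 m/s.
(ρ_i/ρ_t)^0.321 = (7850/2850)^0.321 = 1.384
d^0.77 = 4650^0.77 = 666.7
v^0.43 = 26100^0.43 = 79.28
g^-0.21 = 3.7^-0.21 = 0.7598
D_tc = 0.94 × 1.384 × 666.7 × 79.28 × 0.7598 = 52250 m
D_f = 1.32 × 52250 = 68970 m
     = 68.97 km

D_f ≈ 69.0 km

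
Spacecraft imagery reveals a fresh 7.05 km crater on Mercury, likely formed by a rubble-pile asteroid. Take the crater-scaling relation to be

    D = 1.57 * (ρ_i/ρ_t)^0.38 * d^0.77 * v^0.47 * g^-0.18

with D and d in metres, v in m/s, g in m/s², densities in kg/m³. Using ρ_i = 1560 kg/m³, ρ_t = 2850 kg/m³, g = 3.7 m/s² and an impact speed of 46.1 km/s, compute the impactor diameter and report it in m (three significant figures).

Rearranging for d: d = [D / (1.57 · (1560/2850)^0.38 · 46100^0.47 · 3.7^-0.18)]^(1/0.77).
D = 7050 m.
(1560/2850)^0.38 = 0.7953
46100^0.47 = 155.6
3.7^-0.18 = 0.7902
Denominator = 1.57 × 0.7953 × 155.6 × 0.7902 = 153.5
D / 153.5 = 7050 / 153.5 = 45.93
d = 45.93^(1/0.77) = 45.93^1.2987 = 144.1 m

d ≈ 144 m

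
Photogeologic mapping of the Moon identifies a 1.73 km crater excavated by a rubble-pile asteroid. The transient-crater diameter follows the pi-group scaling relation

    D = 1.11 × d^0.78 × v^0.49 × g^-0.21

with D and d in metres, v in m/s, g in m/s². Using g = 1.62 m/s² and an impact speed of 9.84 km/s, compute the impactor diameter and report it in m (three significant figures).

d ≈ 43.8 m

Rearranging for d: d = [D / (1.11 · 9840^0.49 · 1.62^-0.21)]^(1/0.78).
D = 1730 m.
9840^0.49 = 90.48
1.62^-0.21 = 0.9037
Denominator = 1.11 × 90.48 × 0.9037 = 90.76
D / 90.76 = 1730 / 90.76 = 19.06
d = 19.06^(1/0.78) = 19.06^1.2821 = 43.78 m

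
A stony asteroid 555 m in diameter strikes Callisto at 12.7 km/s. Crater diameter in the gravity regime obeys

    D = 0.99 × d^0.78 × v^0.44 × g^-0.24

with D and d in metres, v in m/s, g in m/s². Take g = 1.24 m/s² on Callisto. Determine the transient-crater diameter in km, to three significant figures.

In SI units: v = 12700 m/s.
d^0.78 = 555^0.78 = 138.2
v^0.44 = 12700^0.44 = 63.93
g^-0.24 = 1.24^-0.24 = 0.9497
D = 0.99 × 138.2 × 63.93 × 0.9497 = 8307 m
   = 8.307 km

D ≈ 8.31 km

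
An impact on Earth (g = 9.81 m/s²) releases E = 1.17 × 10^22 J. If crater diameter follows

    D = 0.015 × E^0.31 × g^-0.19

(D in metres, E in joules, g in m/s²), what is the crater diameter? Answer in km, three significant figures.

E^0.31 = (1.17 × 10^22)^0.31 = 6.936 × 10^6
g^-0.19 = 9.81^-0.19 = 0.6480
D = 0.015 × 6.936 × 10^6 × 0.6480 = 67418 m
   = 67.42 km

D ≈ 67.4 km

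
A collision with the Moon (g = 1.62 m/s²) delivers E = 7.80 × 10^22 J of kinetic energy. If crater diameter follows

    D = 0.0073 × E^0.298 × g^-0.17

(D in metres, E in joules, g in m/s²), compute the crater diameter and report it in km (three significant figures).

E^0.298 = (7.80 × 10^22)^0.298 = 6.635 × 10^6
g^-0.17 = 1.62^-0.17 = 0.9213
D = 0.0073 × 6.635 × 10^6 × 0.9213 = 44624 m
   = 44.62 km

D ≈ 44.6 km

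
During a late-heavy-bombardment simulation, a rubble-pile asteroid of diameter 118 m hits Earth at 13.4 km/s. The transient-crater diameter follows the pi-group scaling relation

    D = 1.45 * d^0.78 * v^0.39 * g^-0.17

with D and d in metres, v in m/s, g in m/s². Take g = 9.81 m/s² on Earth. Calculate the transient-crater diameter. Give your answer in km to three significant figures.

D ≈ 1.65 km

In SI units: v = 13400 m/s.
d^0.78 = 118^0.78 = 41.31
v^0.39 = 13400^0.39 = 40.70
g^-0.17 = 9.81^-0.17 = 0.6783
D = 1.45 × 41.31 × 40.70 × 0.6783 = 1654 m
   = 1.654 km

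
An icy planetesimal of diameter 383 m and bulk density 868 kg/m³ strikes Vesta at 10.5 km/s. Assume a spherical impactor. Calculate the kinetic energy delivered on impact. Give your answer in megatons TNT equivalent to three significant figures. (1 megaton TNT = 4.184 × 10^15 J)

v = 10500 m/s.
Mass m = (π/6) ρ d³ = (π/6) × 868 × (383)³ = 2.553 × 10^10 kg
E = ½ m v² = 0.5 × 2.553 × 10^10 × (10500)² = 1.407 × 10^18 J
   = 1.407 × 10^18 / 4.184×10^15 = 336.3 Mt

E ≈ 336 Mt TNT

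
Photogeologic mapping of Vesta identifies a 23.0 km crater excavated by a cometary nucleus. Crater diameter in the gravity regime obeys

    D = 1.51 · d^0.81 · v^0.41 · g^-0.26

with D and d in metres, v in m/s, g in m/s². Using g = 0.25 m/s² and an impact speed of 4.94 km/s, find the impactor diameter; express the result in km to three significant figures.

Rearranging for d: d = [D / (1.51 · 4940^0.41 · 0.25^-0.26)]^(1/0.81).
D = 23000 m.
4940^0.41 = 32.69
0.25^-0.26 = 1.434
Denominator = 1.51 × 32.69 × 1.434 = 70.78
D / 70.78 = 23000 / 70.78 = 325.0
d = 325.0^(1/0.81) = 325.0^1.2346 = 1262 m

d ≈ 1.26 km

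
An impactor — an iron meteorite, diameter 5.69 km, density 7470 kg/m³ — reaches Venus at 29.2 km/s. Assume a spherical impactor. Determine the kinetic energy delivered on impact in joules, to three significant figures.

d = 5690 m; v = 29200 m/s.
Mass m = (π/6) ρ d³ = (π/6) × 7470 × (5690)³ = 7.205 × 10^14 kg
E = ½ m v² = 0.5 × 7.205 × 10^14 × (29200)² = 3.072 × 10^23 J

E ≈ 3.07 × 10^23 J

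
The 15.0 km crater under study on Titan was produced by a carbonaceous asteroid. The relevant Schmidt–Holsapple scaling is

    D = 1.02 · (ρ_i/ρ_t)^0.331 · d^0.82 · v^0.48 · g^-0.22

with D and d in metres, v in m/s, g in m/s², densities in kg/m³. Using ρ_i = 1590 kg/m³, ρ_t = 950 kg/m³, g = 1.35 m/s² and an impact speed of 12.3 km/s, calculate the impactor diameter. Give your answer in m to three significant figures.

d ≈ 429 m

Rearranging for d: d = [D / (1.02 · (1590/950)^0.331 · 12300^0.48 · 1.35^-0.22)]^(1/0.82).
D = 15000 m.
(1590/950)^0.331 = 1.186
12300^0.48 = 91.87
1.35^-0.22 = 0.9361
Denominator = 1.02 × 1.186 × 91.87 × 0.9361 = 104.0
D / 104.0 = 15000 / 104.0 = 144.2
d = 144.2^(1/0.82) = 144.2^1.2195 = 429.4 m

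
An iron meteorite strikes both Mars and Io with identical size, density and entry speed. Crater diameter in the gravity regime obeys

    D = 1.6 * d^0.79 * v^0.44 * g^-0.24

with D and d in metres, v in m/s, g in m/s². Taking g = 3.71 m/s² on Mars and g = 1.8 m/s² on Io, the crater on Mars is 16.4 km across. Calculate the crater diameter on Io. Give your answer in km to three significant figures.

All impactor-dependent factors cancel in the ratio, leaving D_Io/D_Mars = (g_Io/g_Mars)^-0.24.
(1.8/3.71)^-0.24 = 0.4852^-0.24 = 1.190
D_Io = 1.190 × 16.4 km = 19.5 km

D ≈ 19.5 km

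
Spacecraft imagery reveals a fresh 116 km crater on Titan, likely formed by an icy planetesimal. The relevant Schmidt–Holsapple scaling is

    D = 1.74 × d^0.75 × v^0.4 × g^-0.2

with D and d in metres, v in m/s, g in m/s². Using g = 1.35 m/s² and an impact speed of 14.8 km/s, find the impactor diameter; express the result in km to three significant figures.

d ≈ 17.5 km

Rearranging for d: d = [D / (1.74 · 14800^0.4 · 1.35^-0.2)]^(1/0.75).
D = 116000 m.
14800^0.4 = 46.57
1.35^-0.2 = 0.9417
Denominator = 1.74 × 46.57 × 0.9417 = 76.31
D / 76.31 = 116000 / 76.31 = 1520
d = 1520^(1/0.75) = 1520^1.3333 = 17472 m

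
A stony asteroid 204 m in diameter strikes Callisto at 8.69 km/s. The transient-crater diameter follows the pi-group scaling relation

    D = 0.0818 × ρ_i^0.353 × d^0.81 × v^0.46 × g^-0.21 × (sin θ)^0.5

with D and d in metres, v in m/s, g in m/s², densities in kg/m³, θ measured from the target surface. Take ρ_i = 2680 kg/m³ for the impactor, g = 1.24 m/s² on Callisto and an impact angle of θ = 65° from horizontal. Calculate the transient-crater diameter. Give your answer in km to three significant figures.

In SI units: v = 8690 m/s.
ρ_i^0.353 = 2680^0.353 = 16.22
d^0.81 = 204^0.81 = 74.27
v^0.46 = 8690^0.46 = 64.86
g^-0.21 = 1.24^-0.21 = 0.9558
(sin 65°)^0.5 = 0.9063^0.5 = 0.9520
D = 0.0818 × 16.22 × 74.27 × 64.86 × 0.9558 × 0.9520 = 5816 m
   = 5.816 km

D ≈ 5.82 km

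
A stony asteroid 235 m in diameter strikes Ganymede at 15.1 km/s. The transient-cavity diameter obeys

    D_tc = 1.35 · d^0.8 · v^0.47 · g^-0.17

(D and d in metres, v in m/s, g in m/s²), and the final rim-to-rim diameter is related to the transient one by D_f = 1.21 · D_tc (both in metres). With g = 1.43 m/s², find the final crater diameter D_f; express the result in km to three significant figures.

v = 15100 m/s.
d^0.8 = 235^0.8 = 78.86
v^0.47 = 15100^0.47 = 92.07
g^-0.17 = 1.43^-0.17 = 0.9410
D_tc = 1.35 × 78.86 × 92.07 × 0.9410 = 9224 m
D_f = 1.21 × 9224 = 11161 m
     = 11.16 km

D_f ≈ 11.2 km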